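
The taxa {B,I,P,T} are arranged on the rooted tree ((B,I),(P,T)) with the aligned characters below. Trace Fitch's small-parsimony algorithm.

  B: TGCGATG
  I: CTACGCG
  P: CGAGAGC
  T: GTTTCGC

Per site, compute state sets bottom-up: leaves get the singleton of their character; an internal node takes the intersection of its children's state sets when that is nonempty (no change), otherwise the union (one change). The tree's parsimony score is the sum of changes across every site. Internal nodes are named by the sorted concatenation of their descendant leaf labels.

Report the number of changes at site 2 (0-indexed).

2

BI@0: {T} ∪ {C} = {C,T} (union, +1)
PT@0: {C} ∪ {G} = {C,G} (union, +1)
BIPT@0: {C,T} ∩ {C,G} = {C} (intersection, +0)
BI@1: {G} ∪ {T} = {G,T} (union, +1)
PT@1: {G} ∪ {T} = {G,T} (union, +1)
BIPT@1: {G,T} ∩ {G,T} = {G,T} (intersection, +0)
BI@2: {C} ∪ {A} = {A,C} (union, +1)
PT@2: {A} ∪ {T} = {A,T} (union, +1)
BIPT@2: {A,C} ∩ {A,T} = {A} (intersection, +0)
BI@3: {G} ∪ {C} = {C,G} (union, +1)
PT@3: {G} ∪ {T} = {G,T} (union, +1)
BIPT@3: {C,G} ∩ {G,T} = {G} (intersection, +0)
BI@4: {A} ∪ {G} = {A,G} (union, +1)
PT@4: {A} ∪ {C} = {A,C} (union, +1)
BIPT@4: {A,G} ∩ {A,C} = {A} (intersection, +0)
BI@5: {T} ∪ {C} = {C,T} (union, +1)
PT@5: {G} ∩ {G} = {G} (intersection, +0)
BIPT@5: {C,T} ∪ {G} = {C,G,T} (union, +1)
BI@6: {G} ∩ {G} = {G} (intersection, +0)
PT@6: {C} ∩ {C} = {C} (intersection, +0)
BIPT@6: {G} ∪ {C} = {C,G} (union, +1)
per-site changes: [2, 2, 2, 2, 2, 2, 1]; total = 13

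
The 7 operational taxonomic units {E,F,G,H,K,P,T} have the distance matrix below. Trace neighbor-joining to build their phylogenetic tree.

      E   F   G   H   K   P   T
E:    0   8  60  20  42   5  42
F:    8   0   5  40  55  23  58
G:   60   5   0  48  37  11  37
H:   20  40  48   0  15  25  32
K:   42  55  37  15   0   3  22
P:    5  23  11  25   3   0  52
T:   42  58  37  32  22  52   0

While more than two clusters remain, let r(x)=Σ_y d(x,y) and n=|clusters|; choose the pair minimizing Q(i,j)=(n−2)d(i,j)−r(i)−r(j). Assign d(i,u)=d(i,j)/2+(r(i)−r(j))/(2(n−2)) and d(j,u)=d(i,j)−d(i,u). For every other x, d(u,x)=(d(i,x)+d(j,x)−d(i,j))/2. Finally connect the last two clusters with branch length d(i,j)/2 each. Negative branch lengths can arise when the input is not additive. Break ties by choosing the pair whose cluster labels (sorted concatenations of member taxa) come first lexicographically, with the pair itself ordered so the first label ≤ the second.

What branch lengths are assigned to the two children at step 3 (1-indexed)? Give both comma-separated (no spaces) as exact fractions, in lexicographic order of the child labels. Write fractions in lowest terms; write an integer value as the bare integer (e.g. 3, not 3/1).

step 1: merge (F,G) at d=5, Q=-362; branch lengths F→8/5, G→17/5; new cluster FG
  updated: d(E,FG)=63/2, d(FG,H)=83/2, d(FG,K)=87/2, d(FG,P)=29/2, d(FG,T)=45
step 2: merge (K,T) at d=22, Q=-461/2; branch lengths K→41/16, T→311/16; new cluster KT
  updated: d(E,KT)=31, d(FG,KT)=133/4, d(H,KT)=25/2, d(KT,P)=33/2
step 3: merge (H,KT) at d=25/2, Q=-619/4; branch lengths H→173/24, KT→127/24; new cluster HKT
  updated: d(E,HKT)=77/4, d(FG,HKT)=249/8, d(HKT,P)=29/2
step 4: merge (E,HKT) at d=77/4, Q=-657/8; branch lengths E→235/32, HKT→381/32; new cluster EHKT
  updated: d(EHKT,FG)=347/16, d(EHKT,P)=1/8
step 5: merge (EHKT,FG) at d=347/16, Q=-581/16; branch lengths EHKT→117/32, FG→577/32; new cluster EFGHKT
  updated: d(EFGHKT,P)=-113/32
step 6: merge (EFGHKT,P) at d=-113/32; branch lengths EFGHKT→-113/64, P→-113/64; new cluster EFGHKPT
final tree: (((E:235/32,(H:173/24,(K:41/16,T:311/16):127/24):381/32):117/32,(F:8/5,G:17/5):577/32):-113/64,P:-113/64)
total length: 2461/32

173/24,127/24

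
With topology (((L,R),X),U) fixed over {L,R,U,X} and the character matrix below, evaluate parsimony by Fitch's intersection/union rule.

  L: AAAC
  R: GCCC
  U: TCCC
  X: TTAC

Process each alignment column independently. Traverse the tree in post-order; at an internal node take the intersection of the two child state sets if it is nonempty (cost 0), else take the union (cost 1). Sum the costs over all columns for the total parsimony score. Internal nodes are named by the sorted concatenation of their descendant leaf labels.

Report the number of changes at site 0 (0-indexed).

LR@0: {A} ∪ {G} = {A,G} (union, +1)
LRX@0: {A,G} ∪ {T} = {A,G,T} (union, +1)
LRUX@0: {A,G,T} ∩ {T} = {T} (intersection, +0)
LR@1: {A} ∪ {C} = {A,C} (union, +1)
LRX@1: {A,C} ∪ {T} = {A,C,T} (union, +1)
LRUX@1: {A,C,T} ∩ {C} = {C} (intersection, +0)
LR@2: {A} ∪ {C} = {A,C} (union, +1)
LRX@2: {A,C} ∩ {A} = {A} (intersection, +0)
LRUX@2: {A} ∪ {C} = {A,C} (union, +1)
LR@3: {C} ∩ {C} = {C} (intersection, +0)
LRX@3: {C} ∩ {C} = {C} (intersection, +0)
LRUX@3: {C} ∩ {C} = {C} (intersection, +0)
per-site changes: [2, 2, 2, 0]; total = 6

2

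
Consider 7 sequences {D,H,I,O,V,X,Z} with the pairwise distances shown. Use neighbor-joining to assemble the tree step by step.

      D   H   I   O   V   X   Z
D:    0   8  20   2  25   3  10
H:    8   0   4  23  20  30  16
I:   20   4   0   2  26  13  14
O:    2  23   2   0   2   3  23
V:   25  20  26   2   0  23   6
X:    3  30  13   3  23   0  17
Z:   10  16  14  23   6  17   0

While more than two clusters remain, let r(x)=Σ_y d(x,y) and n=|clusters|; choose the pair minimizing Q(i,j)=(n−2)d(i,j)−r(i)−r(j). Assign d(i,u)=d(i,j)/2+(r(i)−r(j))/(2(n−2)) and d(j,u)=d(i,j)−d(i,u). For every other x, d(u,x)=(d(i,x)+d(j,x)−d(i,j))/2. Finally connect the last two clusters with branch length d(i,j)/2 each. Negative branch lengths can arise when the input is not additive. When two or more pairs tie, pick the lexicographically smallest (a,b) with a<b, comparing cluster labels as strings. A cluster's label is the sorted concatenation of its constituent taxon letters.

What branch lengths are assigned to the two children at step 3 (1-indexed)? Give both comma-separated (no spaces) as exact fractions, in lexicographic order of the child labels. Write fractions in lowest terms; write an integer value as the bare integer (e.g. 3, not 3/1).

step 1: merge (H,I) at d=4, Q=-160; branch lengths H→21/5, I→-1/5; new cluster HI
  updated: d(D,HI)=12, d(HI,O)=21/2, d(HI,V)=21, d(HI,X)=39/2, d(HI,Z)=13
step 2: merge (V,Z) at d=6, Q=-122; branch lengths V→4, Z→2; new cluster VZ
  updated: d(D,VZ)=29/2, d(HI,VZ)=14, d(O,VZ)=19/2, d(VZ,X)=17
step 3: merge (HI,VZ) at d=14, Q=-69; branch lengths HI→43/6, VZ→41/6; new cluster HIVZ
  updated: d(D,HIVZ)=25/4, d(HIVZ,O)=3, d(HIVZ,X)=45/4
step 4: merge (D,X) at d=3, Q=-45/2; branch lengths D→0, X→3; new cluster DX
  updated: d(DX,HIVZ)=29/4, d(DX,O)=1
step 5: merge (DX,HIVZ) at d=29/4, Q=-45/4; branch lengths DX→21/8, HIVZ→37/8; new cluster DHIVXZ
  updated: d(DHIVXZ,O)=-13/8
step 6: merge (DHIVXZ,O) at d=-13/8; branch lengths DHIVXZ→-13/16, O→-13/16; new cluster DHIOVXZ
final tree: (((D:0,X:3):21/8,((H:21/5,I:-1/5):43/6,(V:4,Z:2):41/6):37/8):-13/16,O:-13/16)
total length: 261/8

43/6,41/6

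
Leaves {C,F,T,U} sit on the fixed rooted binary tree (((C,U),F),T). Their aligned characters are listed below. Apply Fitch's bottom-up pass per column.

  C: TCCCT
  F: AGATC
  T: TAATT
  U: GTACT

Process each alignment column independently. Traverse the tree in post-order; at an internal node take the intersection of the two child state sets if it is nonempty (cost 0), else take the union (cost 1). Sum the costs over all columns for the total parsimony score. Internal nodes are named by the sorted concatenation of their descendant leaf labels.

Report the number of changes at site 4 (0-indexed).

CU@0: {T} ∪ {G} = {G,T} (union, +1)
CFU@0: {G,T} ∪ {A} = {A,G,T} (union, +1)
CFTU@0: {A,G,T} ∩ {T} = {T} (intersection, +0)
CU@1: {C} ∪ {T} = {C,T} (union, +1)
CFU@1: {C,T} ∪ {G} = {C,G,T} (union, +1)
CFTU@1: {C,G,T} ∪ {A} = {A,C,G,T} (union, +1)
CU@2: {C} ∪ {A} = {A,C} (union, +1)
CFU@2: {A,C} ∩ {A} = {A} (intersection, +0)
CFTU@2: {A} ∩ {A} = {A} (intersection, +0)
CU@3: {C} ∩ {C} = {C} (intersection, +0)
CFU@3: {C} ∪ {T} = {C,T} (union, +1)
CFTU@3: {C,T} ∩ {T} = {T} (intersection, +0)
CU@4: {T} ∩ {T} = {T} (intersection, +0)
CFU@4: {T} ∪ {C} = {C,T} (union, +1)
CFTU@4: {C,T} ∩ {T} = {T} (intersection, +0)
per-site changes: [2, 3, 1, 1, 1]; total = 8

1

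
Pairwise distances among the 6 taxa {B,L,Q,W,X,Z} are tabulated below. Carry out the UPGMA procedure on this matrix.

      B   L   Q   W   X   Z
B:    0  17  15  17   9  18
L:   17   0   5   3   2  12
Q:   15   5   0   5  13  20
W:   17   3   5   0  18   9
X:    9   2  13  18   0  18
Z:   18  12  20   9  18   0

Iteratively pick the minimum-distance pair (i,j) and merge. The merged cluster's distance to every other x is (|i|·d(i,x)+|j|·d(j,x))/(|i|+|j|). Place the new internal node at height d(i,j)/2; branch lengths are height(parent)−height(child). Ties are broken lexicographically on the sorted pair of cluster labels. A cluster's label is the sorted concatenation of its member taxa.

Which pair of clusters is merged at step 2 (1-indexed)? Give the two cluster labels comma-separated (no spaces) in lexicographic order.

iteration 1: select L,X (d=2); attach at lengths (1, 1); label the merged cluster LX
  updated: d(B,LX)=13, d(LX,Q)=9, d(LX,W)=21/2, d(LX,Z)=15
iteration 2: select Q,W (d=5); attach at lengths (5/2, 5/2); label the merged cluster QW
  updated: d(B,QW)=16, d(LX,QW)=39/4, d(QW,Z)=29/2
iteration 3: select LX,QW (d=39/4); attach at lengths (31/8, 19/8); label the merged cluster LQWX
  updated: d(B,LQWX)=29/2, d(LQWX,Z)=59/4
iteration 4: select B,LQWX (d=29/2); attach at lengths (29/4, 19/8); label the merged cluster BLQWX
  updated: d(BLQWX,Z)=77/5
iteration 5: select BLQWX,Z (d=77/5); attach at lengths (9/20, 77/10); label the merged cluster BLQWXZ
final tree: ((B:29/4,((L:1,X:1):31/8,(Q:5/2,W:5/2):19/8):19/8):9/20,Z:77/10)
total length: 1241/40

Q,W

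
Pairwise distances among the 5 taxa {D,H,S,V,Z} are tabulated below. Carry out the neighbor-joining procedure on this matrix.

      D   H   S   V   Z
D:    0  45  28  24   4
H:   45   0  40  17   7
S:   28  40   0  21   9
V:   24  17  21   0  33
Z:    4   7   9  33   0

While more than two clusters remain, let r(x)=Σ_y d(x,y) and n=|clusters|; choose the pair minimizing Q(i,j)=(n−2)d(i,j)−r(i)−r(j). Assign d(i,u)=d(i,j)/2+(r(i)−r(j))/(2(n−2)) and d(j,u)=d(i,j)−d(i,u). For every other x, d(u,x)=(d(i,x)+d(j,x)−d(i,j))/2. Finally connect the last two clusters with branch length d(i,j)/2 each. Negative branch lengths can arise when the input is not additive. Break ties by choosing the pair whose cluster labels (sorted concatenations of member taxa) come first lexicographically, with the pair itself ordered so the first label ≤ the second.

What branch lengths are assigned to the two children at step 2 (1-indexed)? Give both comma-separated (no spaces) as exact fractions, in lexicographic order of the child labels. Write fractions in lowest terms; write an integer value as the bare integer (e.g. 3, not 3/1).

83/8,-51/8

iteration 1: select H,V (d=17, Q=-153); attach at lengths (65/6, 37/6); label the merged cluster HV
  updated: d(D,HV)=26, d(HV,S)=22, d(HV,Z)=23/2
iteration 2: select D,Z (d=4, Q=-149/2); attach at lengths (83/8, -51/8); label the merged cluster DZ
  updated: d(DZ,HV)=67/4, d(DZ,S)=33/2
iteration 3: select DZ,HV (d=67/4, Q=-221/4); attach at lengths (45/8, 89/8); label the merged cluster DHVZ
  updated: d(DHVZ,S)=87/8
iteration 4: select DHVZ,S (d=87/8); attach at lengths (87/16, 87/16); label the merged cluster DHSVZ
final tree: (((D:83/8,Z:-51/8):45/8,(H:65/6,V:37/6):89/8):87/16,S:87/16)
total length: 389/8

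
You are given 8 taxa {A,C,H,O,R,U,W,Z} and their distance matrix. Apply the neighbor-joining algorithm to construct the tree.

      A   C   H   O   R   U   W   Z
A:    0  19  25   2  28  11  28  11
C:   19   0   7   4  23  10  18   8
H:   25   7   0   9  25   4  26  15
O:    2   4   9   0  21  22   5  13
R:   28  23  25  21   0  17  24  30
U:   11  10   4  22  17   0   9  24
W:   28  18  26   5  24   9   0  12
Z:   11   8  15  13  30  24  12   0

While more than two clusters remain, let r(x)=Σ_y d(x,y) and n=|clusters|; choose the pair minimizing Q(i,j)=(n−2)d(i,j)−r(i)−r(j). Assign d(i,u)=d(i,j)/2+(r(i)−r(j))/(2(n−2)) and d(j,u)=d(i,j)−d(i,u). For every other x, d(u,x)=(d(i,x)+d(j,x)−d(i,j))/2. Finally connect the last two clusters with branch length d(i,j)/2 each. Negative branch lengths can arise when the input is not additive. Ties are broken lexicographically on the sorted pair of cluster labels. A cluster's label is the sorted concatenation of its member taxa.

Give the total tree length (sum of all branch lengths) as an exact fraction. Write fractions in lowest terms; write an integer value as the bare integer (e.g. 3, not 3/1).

1647/32

1. join A+O (d=2, Q=-188) ⇒ AO; edges |A|=5, |O|=-3
  updated: d(AO,C)=21/2, d(AO,H)=16, d(AO,R)=47/2, d(AO,U)=31/2, d(AO,W)=31/2, d(AO,Z)=11
2. join H+U (d=4, Q=-305/2) ⇒ HU; edges |H|=67/20, |U|=13/20
  updated: d(AO,HU)=55/4, d(C,HU)=13/2, d(HU,R)=19, d(HU,W)=31/2, d(HU,Z)=35/2
3. join HU+R (d=19, Q=-463/4) ⇒ HRU; edges |HU|=115/32, |R|=493/32
  updated: d(AO,HRU)=73/8, d(C,HRU)=21/4, d(HRU,W)=41/4, d(HRU,Z)=57/4
4. join W+Z (d=12, Q=-65) ⇒ WZ; edges |W|=31/4, |Z|=17/4
  updated: d(AO,WZ)=29/4, d(C,WZ)=7, d(HRU,WZ)=25/4
5. join AO+WZ (d=29/4, Q=-263/8) ⇒ AOWZ; edges |AO|=167/32, |WZ|=65/32
  updated: d(AOWZ,C)=41/8, d(AOWZ,HRU)=65/16
6. join AOWZ+C (d=41/8, Q=-231/16) ⇒ ACOWZ; edges |AOWZ|=63/32, |C|=101/32
  updated: d(ACOWZ,HRU)=67/32
7. join ACOWZ+HRU (d=67/32) ⇒ ACHORUWZ; edges |ACOWZ|=67/64, |HRU|=67/64
final tree: ((((A:5,O:-3):167/32,(W:31/4,Z:17/4):65/32):63/32,C:101/32):67/64,((H:67/20,U:13/20):115/32,R:493/32):67/64)
total length: 1647/32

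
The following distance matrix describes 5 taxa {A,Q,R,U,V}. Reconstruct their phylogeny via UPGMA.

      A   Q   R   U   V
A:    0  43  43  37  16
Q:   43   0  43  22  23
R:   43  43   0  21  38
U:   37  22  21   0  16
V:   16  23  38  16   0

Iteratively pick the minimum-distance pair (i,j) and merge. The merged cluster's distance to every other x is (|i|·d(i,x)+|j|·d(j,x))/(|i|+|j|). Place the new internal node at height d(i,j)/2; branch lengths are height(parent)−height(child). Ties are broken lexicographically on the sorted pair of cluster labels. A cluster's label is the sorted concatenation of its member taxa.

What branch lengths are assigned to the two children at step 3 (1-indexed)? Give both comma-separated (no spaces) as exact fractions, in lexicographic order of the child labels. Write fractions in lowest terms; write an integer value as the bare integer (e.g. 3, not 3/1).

iteration 1: select A,V (d=16); attach at lengths (8, 8); label the merged cluster AV
  updated: d(AV,Q)=33, d(AV,R)=81/2, d(AV,U)=53/2
iteration 2: select R,U (d=21); attach at lengths (21/2, 21/2); label the merged cluster RU
  updated: d(AV,RU)=67/2, d(Q,RU)=65/2
iteration 3: select Q,RU (d=65/2); attach at lengths (65/4, 23/4); label the merged cluster QRU
  updated: d(AV,QRU)=100/3
iteration 4: select AV,QRU (d=100/3); attach at lengths (26/3, 5/12); label the merged cluster AQRUV
final tree: ((A:8,V:8):26/3,(Q:65/4,(R:21/2,U:21/2):23/4):5/12)
total length: 817/12

65/4,23/4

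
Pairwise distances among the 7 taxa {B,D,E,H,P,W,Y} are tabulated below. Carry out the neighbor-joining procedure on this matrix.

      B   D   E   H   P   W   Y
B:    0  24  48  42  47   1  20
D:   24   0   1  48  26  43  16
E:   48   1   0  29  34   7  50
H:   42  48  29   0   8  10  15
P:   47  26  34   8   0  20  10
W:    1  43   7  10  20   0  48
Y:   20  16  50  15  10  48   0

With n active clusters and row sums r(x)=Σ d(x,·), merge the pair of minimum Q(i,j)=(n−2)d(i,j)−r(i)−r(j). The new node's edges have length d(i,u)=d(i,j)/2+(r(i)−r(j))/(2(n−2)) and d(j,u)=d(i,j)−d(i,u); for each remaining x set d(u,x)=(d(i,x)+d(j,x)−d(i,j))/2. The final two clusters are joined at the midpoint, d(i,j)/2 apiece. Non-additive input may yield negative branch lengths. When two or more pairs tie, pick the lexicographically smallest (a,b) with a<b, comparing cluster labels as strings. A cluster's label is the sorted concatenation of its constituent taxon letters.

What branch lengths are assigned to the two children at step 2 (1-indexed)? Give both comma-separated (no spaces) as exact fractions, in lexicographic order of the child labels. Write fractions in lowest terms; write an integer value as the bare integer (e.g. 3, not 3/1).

step 1: merge (D,E) at d=1, Q=-322; branch lengths D→-3/5, E→8/5; new cluster DE
  updated: d(B,DE)=71/2, d(DE,H)=38, d(DE,P)=59/2, d(DE,W)=49/2, d(DE,Y)=65/2
step 2: merge (B,W) at d=1, Q=-245; branch lengths B→23/4, W→-19/4; new cluster BW
  updated: d(BW,DE)=59/2, d(BW,H)=51/2, d(BW,P)=33, d(BW,Y)=67/2
step 3: merge (BW,DE) at d=59/2, Q=-325/2; branch lengths BW→161/12, DE→193/12; new cluster BDEW
  updated: d(BDEW,H)=17, d(BDEW,P)=33/2, d(BDEW,Y)=73/4
step 4: merge (BDEW,Y) at d=73/4, Q=-117/2; branch lengths BDEW→45/4, Y→7; new cluster BDEWY
  updated: d(BDEWY,H)=55/8, d(BDEWY,P)=33/8
step 5: merge (BDEWY,H) at d=55/8, Q=-19; branch lengths BDEWY→3/2, H→43/8; new cluster BDEHWY
  updated: d(BDEHWY,P)=21/8
step 6: merge (BDEHWY,P) at d=21/8; branch lengths BDEHWY→21/16, P→21/16; new cluster BDEHPWY
final tree: (((((B:23/4,W:-19/4):161/12,(D:-3/5,E:8/5):193/12):45/4,Y:7):3/2,H:43/8):21/16,P:21/16)
total length: 237/4

23/4,-19/4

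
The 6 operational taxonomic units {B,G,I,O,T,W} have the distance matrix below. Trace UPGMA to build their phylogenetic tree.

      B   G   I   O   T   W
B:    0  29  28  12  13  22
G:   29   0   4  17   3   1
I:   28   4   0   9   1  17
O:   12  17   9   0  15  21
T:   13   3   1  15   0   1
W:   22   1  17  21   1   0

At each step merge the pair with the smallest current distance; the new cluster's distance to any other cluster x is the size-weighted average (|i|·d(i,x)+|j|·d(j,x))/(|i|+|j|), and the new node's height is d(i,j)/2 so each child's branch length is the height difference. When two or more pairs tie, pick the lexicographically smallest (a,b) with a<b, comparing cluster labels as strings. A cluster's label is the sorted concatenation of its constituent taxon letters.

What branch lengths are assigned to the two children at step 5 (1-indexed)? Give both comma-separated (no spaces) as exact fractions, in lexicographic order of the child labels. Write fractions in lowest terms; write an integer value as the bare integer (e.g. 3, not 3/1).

1. join G+W (d=1) ⇒ GW; edges |G|=1/2, |W|=1/2
  updated: d(B,GW)=51/2, d(GW,I)=21/2, d(GW,O)=19, d(GW,T)=2
2. join I+T (d=1) ⇒ IT; edges |I|=1/2, |T|=1/2
  updated: d(B,IT)=41/2, d(GW,IT)=25/4, d(IT,O)=12
3. join GW+IT (d=25/4) ⇒ GITW; edges |GW|=21/8, |IT|=21/8
  updated: d(B,GITW)=23, d(GITW,O)=31/2
4. join B+O (d=12) ⇒ BO; edges |B|=6, |O|=6
  updated: d(BO,GITW)=77/4
5. join BO+GITW (d=77/4) ⇒ BGIOTW; edges |BO|=29/8, |GITW|=13/2
final tree: ((B:6,O:6):29/8,((G:1/2,W:1/2):21/8,(I:1/2,T:1/2):21/8):13/2)
total length: 235/8

29/8,13/2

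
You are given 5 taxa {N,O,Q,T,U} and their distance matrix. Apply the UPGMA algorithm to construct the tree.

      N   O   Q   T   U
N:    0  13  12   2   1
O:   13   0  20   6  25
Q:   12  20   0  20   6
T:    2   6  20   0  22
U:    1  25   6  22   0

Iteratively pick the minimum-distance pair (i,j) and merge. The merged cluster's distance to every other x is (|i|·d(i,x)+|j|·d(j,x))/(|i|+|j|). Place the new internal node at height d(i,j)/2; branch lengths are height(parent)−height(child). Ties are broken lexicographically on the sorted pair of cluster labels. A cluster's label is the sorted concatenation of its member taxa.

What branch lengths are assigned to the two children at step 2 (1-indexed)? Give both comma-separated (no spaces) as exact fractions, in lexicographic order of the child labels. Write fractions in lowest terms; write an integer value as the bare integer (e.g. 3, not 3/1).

3,3

1. join N+U (d=1) ⇒ NU; edges |N|=1/2, |U|=1/2
  updated: d(NU,O)=19, d(NU,Q)=9, d(NU,T)=12
2. join O+T (d=6) ⇒ OT; edges |O|=3, |T|=3
  updated: d(NU,OT)=31/2, d(OT,Q)=20
3. join NU+Q (d=9) ⇒ NQU; edges |NU|=4, |Q|=9/2
  updated: d(NQU,OT)=17
4. join NQU+OT (d=17) ⇒ NOQTU; edges |NQU|=4, |OT|=11/2
final tree: (((N:1/2,U:1/2):4,Q:9/2):4,(O:3,T:3):11/2)
total length: 25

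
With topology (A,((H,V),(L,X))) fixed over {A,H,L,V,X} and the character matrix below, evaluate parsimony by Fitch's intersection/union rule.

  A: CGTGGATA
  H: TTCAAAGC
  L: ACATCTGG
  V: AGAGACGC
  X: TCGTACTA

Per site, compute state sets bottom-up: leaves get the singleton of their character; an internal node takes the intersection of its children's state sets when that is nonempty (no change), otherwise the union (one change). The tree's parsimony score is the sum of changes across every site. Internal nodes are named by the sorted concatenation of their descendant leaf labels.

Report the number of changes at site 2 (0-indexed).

3

[col 0] HV: children H:{T}, V:{A} ∪→ {A,T}; cost 1
[col 0] LX: children L:{A}, X:{T} ∪→ {A,T}; cost 1
[col 0] HLVX: children HV:{A,T}, LX:{A,T} ∩→ {A,T}; cost 0
[col 0] AHLVX: children A:{C}, HLVX:{A,T} ∪→ {A,C,T}; cost 1
[col 1] HV: children H:{T}, V:{G} ∪→ {G,T}; cost 1
[col 1] LX: children L:{C}, X:{C} ∩→ {C}; cost 0
[col 1] HLVX: children HV:{G,T}, LX:{C} ∪→ {C,G,T}; cost 1
[col 1] AHLVX: children A:{G}, HLVX:{C,G,T} ∩→ {G}; cost 0
[col 2] HV: children H:{C}, V:{A} ∪→ {A,C}; cost 1
[col 2] LX: children L:{A}, X:{G} ∪→ {A,G}; cost 1
[col 2] HLVX: children HV:{A,C}, LX:{A,G} ∩→ {A}; cost 0
[col 2] AHLVX: children A:{T}, HLVX:{A} ∪→ {A,T}; cost 1
[col 3] HV: children H:{A}, V:{G} ∪→ {A,G}; cost 1
[col 3] LX: children L:{T}, X:{T} ∩→ {T}; cost 0
[col 3] HLVX: children HV:{A,G}, LX:{T} ∪→ {A,G,T}; cost 1
[col 3] AHLVX: children A:{G}, HLVX:{A,G,T} ∩→ {G}; cost 0
[col 4] HV: children H:{A}, V:{A} ∩→ {A}; cost 0
[col 4] LX: children L:{C}, X:{A} ∪→ {A,C}; cost 1
[col 4] HLVX: children HV:{A}, LX:{A,C} ∩→ {A}; cost 0
[col 4] AHLVX: children A:{G}, HLVX:{A} ∪→ {A,G}; cost 1
[col 5] HV: children H:{A}, V:{C} ∪→ {A,C}; cost 1
[col 5] LX: children L:{T}, X:{C} ∪→ {C,T}; cost 1
[col 5] HLVX: children HV:{A,C}, LX:{C,T} ∩→ {C}; cost 0
[col 5] AHLVX: children A:{A}, HLVX:{C} ∪→ {A,C}; cost 1
[col 6] HV: children H:{G}, V:{G} ∩→ {G}; cost 0
[col 6] LX: children L:{G}, X:{T} ∪→ {G,T}; cost 1
[col 6] HLVX: children HV:{G}, LX:{G,T} ∩→ {G}; cost 0
[col 6] AHLVX: children A:{T}, HLVX:{G} ∪→ {G,T}; cost 1
[col 7] HV: children H:{C}, V:{C} ∩→ {C}; cost 0
[col 7] LX: children L:{G}, X:{A} ∪→ {A,G}; cost 1
[col 7] HLVX: children HV:{C}, LX:{A,G} ∪→ {A,C,G}; cost 1
[col 7] AHLVX: children A:{A}, HLVX:{A,C,G} ∩→ {A}; cost 0
per-site changes: [3, 2, 3, 2, 2, 3, 2, 2]; total = 19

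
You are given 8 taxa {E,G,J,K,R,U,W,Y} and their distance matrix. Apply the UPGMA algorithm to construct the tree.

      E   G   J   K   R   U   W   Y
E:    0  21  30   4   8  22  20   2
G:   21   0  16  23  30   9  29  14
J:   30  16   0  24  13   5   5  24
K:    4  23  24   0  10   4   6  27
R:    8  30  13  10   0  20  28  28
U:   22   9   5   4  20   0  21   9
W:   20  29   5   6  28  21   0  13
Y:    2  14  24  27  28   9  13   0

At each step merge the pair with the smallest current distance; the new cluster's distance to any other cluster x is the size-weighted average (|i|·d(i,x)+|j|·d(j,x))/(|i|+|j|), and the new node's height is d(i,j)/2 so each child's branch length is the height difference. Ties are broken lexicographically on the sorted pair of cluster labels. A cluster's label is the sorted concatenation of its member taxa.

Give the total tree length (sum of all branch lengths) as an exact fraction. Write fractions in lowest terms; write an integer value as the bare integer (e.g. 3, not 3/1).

1. join E+Y (d=2) ⇒ EY; edges |E|=1, |Y|=1
  updated: d(EY,G)=35/2, d(EY,J)=27, d(EY,K)=31/2, d(EY,R)=18, d(EY,U)=31/2, d(EY,W)=33/2
2. join K+U (d=4) ⇒ KU; edges |K|=2, |U|=2
  updated: d(EY,KU)=31/2, d(G,KU)=16, d(J,KU)=29/2, d(KU,R)=15, d(KU,W)=27/2
3. join J+W (d=5) ⇒ JW; edges |J|=5/2, |W|=5/2
  updated: d(EY,JW)=87/4, d(G,JW)=45/2, d(JW,KU)=14, d(JW,R)=41/2
4. join JW+KU (d=14) ⇒ JKUW; edges |JW|=9/2, |KU|=5
  updated: d(EY,JKUW)=149/8, d(G,JKUW)=77/4, d(JKUW,R)=71/4
5. join EY+G (d=35/2) ⇒ EGY; edges |EY|=31/4, |G|=35/4
  updated: d(EGY,JKUW)=113/6, d(EGY,R)=22
6. join JKUW+R (d=71/4) ⇒ JKRUW; edges |JKUW|=15/8, |R|=71/8
  updated: d(EGY,JKRUW)=292/15
7. join EGY+JKRUW (d=292/15) ⇒ EGJKRUWY; edges |EGY|=59/60, |JKRUW|=103/120
final tree: (((E:1,Y:1):31/4,G:35/4):59/60,(((J:5/2,W:5/2):9/2,(K:2,U:2):5):15/8,R:71/8):103/120)
total length: 5951/120

5951/120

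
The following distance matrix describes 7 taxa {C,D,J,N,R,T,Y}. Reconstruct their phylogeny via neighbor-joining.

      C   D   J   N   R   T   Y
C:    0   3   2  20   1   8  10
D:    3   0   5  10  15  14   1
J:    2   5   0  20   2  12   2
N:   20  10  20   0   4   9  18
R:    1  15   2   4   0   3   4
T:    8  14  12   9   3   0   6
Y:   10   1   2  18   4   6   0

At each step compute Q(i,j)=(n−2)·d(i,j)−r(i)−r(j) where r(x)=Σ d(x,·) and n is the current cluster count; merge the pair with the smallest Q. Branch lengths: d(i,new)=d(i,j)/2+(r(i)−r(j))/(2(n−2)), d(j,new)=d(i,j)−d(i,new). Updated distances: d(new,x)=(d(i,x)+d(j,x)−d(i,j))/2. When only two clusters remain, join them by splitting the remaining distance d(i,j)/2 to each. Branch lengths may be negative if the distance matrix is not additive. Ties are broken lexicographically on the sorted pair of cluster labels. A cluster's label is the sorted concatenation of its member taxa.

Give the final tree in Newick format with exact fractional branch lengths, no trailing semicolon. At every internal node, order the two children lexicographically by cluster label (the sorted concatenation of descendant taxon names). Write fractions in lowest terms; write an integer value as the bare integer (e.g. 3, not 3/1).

step 1: merge (N,R) at d=4, Q=-90; branch lengths N→36/5, R→-16/5; new cluster NR
  updated: d(C,NR)=17/2, d(D,NR)=21/2, d(J,NR)=9, d(NR,T)=4, d(NR,Y)=9
step 2: merge (NR,T) at d=4, Q=-69; branch lengths NR→13/8, T→19/8; new cluster NRT
  updated: d(C,NRT)=25/4, d(D,NRT)=41/4, d(J,NRT)=17/2, d(NRT,Y)=11/2
step 3: merge (D,Y) at d=1, Q=-139/4; branch lengths D→5/8, Y→3/8; new cluster DY
  updated: d(C,DY)=6, d(DY,J)=3, d(DY,NRT)=59/8
step 4: merge (C,NRT) at d=25/4, Q=-191/8; branch lengths C→37/32, NRT→163/32; new cluster CNRT
  updated: d(CNRT,DY)=57/16, d(CNRT,J)=17/8
step 5: merge (CNRT,DY) at d=57/16, Q=-139/16; branch lengths CNRT→43/32, DY→71/32; new cluster CDNRTY
  updated: d(CDNRTY,J)=25/32
step 6: merge (CDNRTY,J) at d=25/32; branch lengths CDNRTY→25/64, J→25/64; new cluster CDJNRTY
final tree: (((C:37/32,((N:36/5,R:-16/5):13/8,T:19/8):163/32):43/32,(D:5/8,Y:3/8):71/32):25/64,J:25/64)
total length: 627/32

(((C:37/32,((N:36/5,R:-16/5):13/8,T:19/8):163/32):43/32,(D:5/8,Y:3/8):71/32):25/64,J:25/64)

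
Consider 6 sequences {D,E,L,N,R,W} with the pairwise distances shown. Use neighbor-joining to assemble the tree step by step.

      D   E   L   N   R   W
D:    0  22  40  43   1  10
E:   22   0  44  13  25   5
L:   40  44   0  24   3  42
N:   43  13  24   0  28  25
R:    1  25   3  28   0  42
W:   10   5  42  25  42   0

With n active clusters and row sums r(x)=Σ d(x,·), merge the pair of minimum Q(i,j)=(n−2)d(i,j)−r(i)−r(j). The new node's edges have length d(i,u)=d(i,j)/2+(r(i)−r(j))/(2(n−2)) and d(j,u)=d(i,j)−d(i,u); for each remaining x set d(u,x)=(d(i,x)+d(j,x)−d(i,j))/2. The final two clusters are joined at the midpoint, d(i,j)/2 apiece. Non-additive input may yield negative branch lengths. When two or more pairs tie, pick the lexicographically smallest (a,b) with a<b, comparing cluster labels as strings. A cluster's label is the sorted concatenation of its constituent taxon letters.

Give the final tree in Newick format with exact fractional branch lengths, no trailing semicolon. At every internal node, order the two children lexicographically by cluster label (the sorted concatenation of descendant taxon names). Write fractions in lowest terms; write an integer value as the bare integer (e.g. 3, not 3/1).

iteration 1: select L,R (d=3, Q=-240); attach at lengths (33/4, -21/4); label the merged cluster LR
  updated: d(D,LR)=19, d(E,LR)=33, d(LR,N)=49/2, d(LR,W)=81/2
iteration 2: select D,LR (d=19, Q=-154); attach at lengths (17/3, 40/3); label the merged cluster DLR
  updated: d(DLR,E)=18, d(DLR,N)=97/4, d(DLR,W)=63/4
iteration 3: select DLR,W (d=63/4, Q=-289/4); attach at lengths (175/16, 77/16); label the merged cluster DLRW
  updated: d(DLRW,E)=29/8, d(DLRW,N)=67/4
iteration 4: select DLRW,E (d=29/8, Q=-267/8); attach at lengths (59/16, -1/16); label the merged cluster DELRW
  updated: d(DELRW,N)=209/16
iteration 5: select DELRW,N (d=209/16); attach at lengths (209/32, 209/32); label the merged cluster DELNRW
final tree: ((((D:17/3,(L:33/4,R:-21/4):40/3):175/16,W:77/16):59/16,E:-1/16):209/32,N:209/32)
total length: 871/16

((((D:17/3,(L:33/4,R:-21/4):40/3):175/16,W:77/16):59/16,E:-1/16):209/32,N:209/32)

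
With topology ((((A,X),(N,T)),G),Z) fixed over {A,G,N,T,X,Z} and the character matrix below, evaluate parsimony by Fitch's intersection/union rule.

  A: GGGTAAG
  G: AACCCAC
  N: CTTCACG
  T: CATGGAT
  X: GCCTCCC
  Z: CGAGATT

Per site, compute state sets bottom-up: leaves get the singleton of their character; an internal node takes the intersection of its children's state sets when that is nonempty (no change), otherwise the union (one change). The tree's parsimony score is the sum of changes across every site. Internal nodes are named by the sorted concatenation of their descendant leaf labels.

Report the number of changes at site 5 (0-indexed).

3

site 0, node AX: A={G} ∩ X={G} → {G} (+0)
site 0, node NT: N={C} ∩ T={C} → {C} (+0)
site 0, node ANTX: AX={G} ∪ NT={C} → {C,G} (+1)
site 0, node AGNTX: ANTX={C,G} ∪ G={A} → {A,C,G} (+1)
site 0, node AGNTXZ: AGNTX={A,C,G} ∩ Z={C} → {C} (+0)
site 1, node AX: A={G} ∪ X={C} → {C,G} (+1)
site 1, node NT: N={T} ∪ T={A} → {A,T} (+1)
site 1, node ANTX: AX={C,G} ∪ NT={A,T} → {A,C,G,T} (+1)
site 1, node AGNTX: ANTX={A,C,G,T} ∩ G={A} → {A} (+0)
site 1, node AGNTXZ: AGNTX={A} ∪ Z={G} → {A,G} (+1)
site 2, node AX: A={G} ∪ X={C} → {C,G} (+1)
site 2, node NT: N={T} ∩ T={T} → {T} (+0)
site 2, node ANTX: AX={C,G} ∪ NT={T} → {C,G,T} (+1)
site 2, node AGNTX: ANTX={C,G,T} ∩ G={C} → {C} (+0)
site 2, node AGNTXZ: AGNTX={C} ∪ Z={A} → {A,C} (+1)
site 3, node AX: A={T} ∩ X={T} → {T} (+0)
site 3, node NT: N={C} ∪ T={G} → {C,G} (+1)
site 3, node ANTX: AX={T} ∪ NT={C,G} → {C,G,T} (+1)
site 3, node AGNTX: ANTX={C,G,T} ∩ G={C} → {C} (+0)
site 3, node AGNTXZ: AGNTX={C} ∪ Z={G} → {C,G} (+1)
site 4, node AX: A={A} ∪ X={C} → {A,C} (+1)
site 4, node NT: N={A} ∪ T={G} → {A,G} (+1)
site 4, node ANTX: AX={A,C} ∩ NT={A,G} → {A} (+0)
site 4, node AGNTX: ANTX={A} ∪ G={C} → {A,C} (+1)
site 4, node AGNTXZ: AGNTX={A,C} ∩ Z={A} → {A} (+0)
site 5, node AX: A={A} ∪ X={C} → {A,C} (+1)
site 5, node NT: N={C} ∪ T={A} → {A,C} (+1)
site 5, node ANTX: AX={A,C} ∩ NT={A,C} → {A,C} (+0)
site 5, node AGNTX: ANTX={A,C} ∩ G={A} → {A} (+0)
site 5, node AGNTXZ: AGNTX={A} ∪ Z={T} → {A,T} (+1)
site 6, node AX: A={G} ∪ X={C} → {C,G} (+1)
site 6, node NT: N={G} ∪ T={T} → {G,T} (+1)
site 6, node ANTX: AX={C,G} ∩ NT={G,T} → {G} (+0)
site 6, node AGNTX: ANTX={G} ∪ G={C} → {C,G} (+1)
site 6, node AGNTXZ: AGNTX={C,G} ∪ Z={T} → {C,G,T} (+1)
per-site changes: [2, 4, 3, 3, 3, 3, 4]; total = 22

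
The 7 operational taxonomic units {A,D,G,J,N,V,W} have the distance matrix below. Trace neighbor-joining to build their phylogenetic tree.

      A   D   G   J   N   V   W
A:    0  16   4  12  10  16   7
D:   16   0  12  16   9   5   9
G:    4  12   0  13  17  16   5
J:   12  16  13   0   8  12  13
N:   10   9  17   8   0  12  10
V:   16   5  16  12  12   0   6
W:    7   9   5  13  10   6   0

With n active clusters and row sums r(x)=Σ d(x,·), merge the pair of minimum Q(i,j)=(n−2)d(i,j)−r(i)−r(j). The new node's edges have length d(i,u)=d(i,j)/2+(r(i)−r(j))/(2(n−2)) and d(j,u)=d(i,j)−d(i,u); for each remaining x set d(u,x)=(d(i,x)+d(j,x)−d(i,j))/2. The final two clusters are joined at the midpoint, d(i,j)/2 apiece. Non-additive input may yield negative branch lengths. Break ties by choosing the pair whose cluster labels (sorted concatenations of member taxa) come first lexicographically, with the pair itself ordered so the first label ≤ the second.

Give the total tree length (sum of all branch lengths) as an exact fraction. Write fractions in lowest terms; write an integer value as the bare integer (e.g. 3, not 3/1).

iteration 1: select A,G (d=4, Q=-112); attach at lengths (9/5, 11/5); label the merged cluster AG
  updated: d(AG,D)=12, d(AG,J)=21/2, d(AG,N)=23/2, d(AG,V)=14, d(AG,W)=4
iteration 2: select D,V (d=5, Q=-80); attach at lengths (11/4, 9/4); label the merged cluster DV
  updated: d(AG,DV)=21/2, d(DV,J)=23/2, d(DV,N)=8, d(DV,W)=5
iteration 3: select AG,W (d=4, Q=-113/2); attach at lengths (11/4, 5/4); label the merged cluster AGW
  updated: d(AGW,DV)=23/4, d(AGW,J)=39/4, d(AGW,N)=35/4
iteration 4: select AGW,DV (d=23/4, Q=-38); attach at lengths (21/8, 25/8); label the merged cluster ADGVW
  updated: d(ADGVW,J)=31/4, d(ADGVW,N)=11/2
iteration 5: select ADGVW,J (d=31/4, Q=-85/4); attach at lengths (21/8, 41/8); label the merged cluster ADGJVW
  updated: d(ADGJVW,N)=23/8
iteration 6: select ADGJVW,N (d=23/8); attach at lengths (23/16, 23/16); label the merged cluster ADGJNVW
final tree: (((((A:9/5,G:11/5):11/4,W:5/4):21/8,(D:11/4,V:9/4):25/8):21/8,J:41/8):23/16,N:23/16)
total length: 235/8

235/8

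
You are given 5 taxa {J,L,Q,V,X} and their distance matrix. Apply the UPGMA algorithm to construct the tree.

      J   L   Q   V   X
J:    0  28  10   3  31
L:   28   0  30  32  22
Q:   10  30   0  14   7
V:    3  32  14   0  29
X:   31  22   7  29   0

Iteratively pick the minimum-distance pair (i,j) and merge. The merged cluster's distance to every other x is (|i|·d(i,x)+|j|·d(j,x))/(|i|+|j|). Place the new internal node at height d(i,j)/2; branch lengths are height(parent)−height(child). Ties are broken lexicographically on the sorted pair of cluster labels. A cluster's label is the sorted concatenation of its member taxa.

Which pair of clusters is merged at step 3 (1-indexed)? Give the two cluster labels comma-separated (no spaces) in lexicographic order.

JV,QX

1. join J+V (d=3) ⇒ JV; edges |J|=3/2, |V|=3/2
  updated: d(JV,L)=30, d(JV,Q)=12, d(JV,X)=30
2. join Q+X (d=7) ⇒ QX; edges |Q|=7/2, |X|=7/2
  updated: d(JV,QX)=21, d(L,QX)=26
3. join JV+QX (d=21) ⇒ JQVX; edges |JV|=9, |QX|=7
  updated: d(JQVX,L)=28
4. join JQVX+L (d=28) ⇒ JLQVX; edges |JQVX|=7/2, |L|=14
final tree: (((J:3/2,V:3/2):9,(Q:7/2,X:7/2):7):7/2,L:14)
total length: 87/2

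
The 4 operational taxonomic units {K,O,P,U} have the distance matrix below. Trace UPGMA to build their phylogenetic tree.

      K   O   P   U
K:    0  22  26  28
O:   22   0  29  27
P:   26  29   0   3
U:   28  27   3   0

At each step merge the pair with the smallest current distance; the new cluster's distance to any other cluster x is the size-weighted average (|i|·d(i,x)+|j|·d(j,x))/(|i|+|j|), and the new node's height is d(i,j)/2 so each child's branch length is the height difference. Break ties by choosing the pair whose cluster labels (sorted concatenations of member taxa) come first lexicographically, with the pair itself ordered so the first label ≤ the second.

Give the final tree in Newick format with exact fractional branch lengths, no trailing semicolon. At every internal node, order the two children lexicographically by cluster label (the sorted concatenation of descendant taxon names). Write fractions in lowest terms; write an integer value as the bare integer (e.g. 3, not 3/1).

step 1: merge (P,U) at d=3; branch lengths P→3/2, U→3/2; new cluster PU
  updated: d(K,PU)=27, d(O,PU)=28
step 2: merge (K,O) at d=22; branch lengths K→11, O→11; new cluster KO
  updated: d(KO,PU)=55/2
step 3: merge (KO,PU) at d=55/2; branch lengths KO→11/4, PU→49/4; new cluster KOPU
final tree: ((K:11,O:11):11/4,(P:3/2,U:3/2):49/4)
total length: 40

((K:11,O:11):11/4,(P:3/2,U:3/2):49/4)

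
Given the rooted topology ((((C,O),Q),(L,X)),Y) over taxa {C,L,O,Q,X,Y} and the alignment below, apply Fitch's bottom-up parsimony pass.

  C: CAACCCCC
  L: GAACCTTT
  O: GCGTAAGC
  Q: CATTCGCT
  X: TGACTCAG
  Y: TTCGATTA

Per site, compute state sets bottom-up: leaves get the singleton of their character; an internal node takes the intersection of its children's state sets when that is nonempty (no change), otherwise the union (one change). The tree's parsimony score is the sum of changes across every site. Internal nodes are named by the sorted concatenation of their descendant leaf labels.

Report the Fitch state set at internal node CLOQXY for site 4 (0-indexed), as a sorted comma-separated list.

site 0, node CO: C={C} ∪ O={G} → {C,G} (+1)
site 0, node COQ: CO={C,G} ∩ Q={C} → {C} (+0)
site 0, node LX: L={G} ∪ X={T} → {G,T} (+1)
site 0, node CLOQX: COQ={C} ∪ LX={G,T} → {C,G,T} (+1)
site 0, node CLOQXY: CLOQX={C,G,T} ∩ Y={T} → {T} (+0)
site 1, node CO: C={A} ∪ O={C} → {A,C} (+1)
site 1, node COQ: CO={A,C} ∩ Q={A} → {A} (+0)
site 1, node LX: L={A} ∪ X={G} → {A,G} (+1)
site 1, node CLOQX: COQ={A} ∩ LX={A,G} → {A} (+0)
site 1, node CLOQXY: CLOQX={A} ∪ Y={T} → {A,T} (+1)
site 2, node CO: C={A} ∪ O={G} → {A,G} (+1)
site 2, node COQ: CO={A,G} ∪ Q={T} → {A,G,T} (+1)
site 2, node LX: L={A} ∩ X={A} → {A} (+0)
site 2, node CLOQX: COQ={A,G,T} ∩ LX={A} → {A} (+0)
site 2, node CLOQXY: CLOQX={A} ∪ Y={C} → {A,C} (+1)
site 3, node CO: C={C} ∪ O={T} → {C,T} (+1)
site 3, node COQ: CO={C,T} ∩ Q={T} → {T} (+0)
site 3, node LX: L={C} ∩ X={C} → {C} (+0)
site 3, node CLOQX: COQ={T} ∪ LX={C} → {C,T} (+1)
site 3, node CLOQXY: CLOQX={C,T} ∪ Y={G} → {C,G,T} (+1)
site 4, node CO: C={C} ∪ O={A} → {A,C} (+1)
site 4, node COQ: CO={A,C} ∩ Q={C} → {C} (+0)
site 4, node LX: L={C} ∪ X={T} → {C,T} (+1)
site 4, node CLOQX: COQ={C} ∩ LX={C,T} → {C} (+0)
site 4, node CLOQXY: CLOQX={C} ∪ Y={A} → {A,C} (+1)
site 5, node CO: C={C} ∪ O={A} → {A,C} (+1)
site 5, node COQ: CO={A,C} ∪ Q={G} → {A,C,G} (+1)
site 5, node LX: L={T} ∪ X={C} → {C,T} (+1)
site 5, node CLOQX: COQ={A,C,G} ∩ LX={C,T} → {C} (+0)
site 5, node CLOQXY: CLOQX={C} ∪ Y={T} → {C,T} (+1)
site 6, node CO: C={C} ∪ O={G} → {C,G} (+1)
site 6, node COQ: CO={C,G} ∩ Q={C} → {C} (+0)
site 6, node LX: L={T} ∪ X={A} → {A,T} (+1)
site 6, node CLOQX: COQ={C} ∪ LX={A,T} → {A,C,T} (+1)
site 6, node CLOQXY: CLOQX={A,C,T} ∩ Y={T} → {T} (+0)
site 7, node CO: C={C} ∩ O={C} → {C} (+0)
site 7, node COQ: CO={C} ∪ Q={T} → {C,T} (+1)
site 7, node LX: L={T} ∪ X={G} → {G,T} (+1)
site 7, node CLOQX: COQ={C,T} ∩ LX={G,T} → {T} (+0)
site 7, node CLOQXY: CLOQX={T} ∪ Y={A} → {A,T} (+1)
per-site changes: [3, 3, 3, 3, 3, 4, 3, 3]; total = 25

A,C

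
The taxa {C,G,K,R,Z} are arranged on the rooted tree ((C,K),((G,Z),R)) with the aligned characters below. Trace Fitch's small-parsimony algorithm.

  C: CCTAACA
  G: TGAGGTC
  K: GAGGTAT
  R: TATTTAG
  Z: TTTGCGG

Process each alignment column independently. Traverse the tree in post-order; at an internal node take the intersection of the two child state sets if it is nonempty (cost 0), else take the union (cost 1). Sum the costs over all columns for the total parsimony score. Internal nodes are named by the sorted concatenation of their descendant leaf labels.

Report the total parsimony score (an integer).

18

[col 0] CK: children C:{C}, K:{G} ∪→ {C,G}; cost 1
[col 0] GZ: children G:{T}, Z:{T} ∩→ {T}; cost 0
[col 0] GRZ: children GZ:{T}, R:{T} ∩→ {T}; cost 0
[col 0] CGKRZ: children CK:{C,G}, GRZ:{T} ∪→ {C,G,T}; cost 1
[col 1] CK: children C:{C}, K:{A} ∪→ {A,C}; cost 1
[col 1] GZ: children G:{G}, Z:{T} ∪→ {G,T}; cost 1
[col 1] GRZ: children GZ:{G,T}, R:{A} ∪→ {A,G,T}; cost 1
[col 1] CGKRZ: children CK:{A,C}, GRZ:{A,G,T} ∩→ {A}; cost 0
[col 2] CK: children C:{T}, K:{G} ∪→ {G,T}; cost 1
[col 2] GZ: children G:{A}, Z:{T} ∪→ {A,T}; cost 1
[col 2] GRZ: children GZ:{A,T}, R:{T} ∩→ {T}; cost 0
[col 2] CGKRZ: children CK:{G,T}, GRZ:{T} ∩→ {T}; cost 0
[col 3] CK: children C:{A}, K:{G} ∪→ {A,G}; cost 1
[col 3] GZ: children G:{G}, Z:{G} ∩→ {G}; cost 0
[col 3] GRZ: children GZ:{G}, R:{T} ∪→ {G,T}; cost 1
[col 3] CGKRZ: children CK:{A,G}, GRZ:{G,T} ∩→ {G}; cost 0
[col 4] CK: children C:{A}, K:{T} ∪→ {A,T}; cost 1
[col 4] GZ: children G:{G}, Z:{C} ∪→ {C,G}; cost 1
[col 4] GRZ: children GZ:{C,G}, R:{T} ∪→ {C,G,T}; cost 1
[col 4] CGKRZ: children CK:{A,T}, GRZ:{C,G,T} ∩→ {T}; cost 0
[col 5] CK: children C:{C}, K:{A} ∪→ {A,C}; cost 1
[col 5] GZ: children G:{T}, Z:{G} ∪→ {G,T}; cost 1
[col 5] GRZ: children GZ:{G,T}, R:{A} ∪→ {A,G,T}; cost 1
[col 5] CGKRZ: children CK:{A,C}, GRZ:{A,G,T} ∩→ {A}; cost 0
[col 6] CK: children C:{A}, K:{T} ∪→ {A,T}; cost 1
[col 6] GZ: children G:{C}, Z:{G} ∪→ {C,G}; cost 1
[col 6] GRZ: children GZ:{C,G}, R:{G} ∩→ {G}; cost 0
[col 6] CGKRZ: children CK:{A,T}, GRZ:{G} ∪→ {A,G,T}; cost 1
per-site changes: [2, 3, 2, 2, 3, 3, 3]; total = 18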